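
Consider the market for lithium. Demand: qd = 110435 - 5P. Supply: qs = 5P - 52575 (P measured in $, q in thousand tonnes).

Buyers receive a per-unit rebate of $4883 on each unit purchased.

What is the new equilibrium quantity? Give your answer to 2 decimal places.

Original equilibrium: 110435 - 5P = 5P - 52575 gives 163010 = 10P, so P = 16301 and q = 28930.
Since buyers' out-of-pocket price is the market price minus the rebate, the effective demand curve becomes qd = 134850 - 5P.
New equilibrium: 134850 - 5P = 5P - 52575 ⇒ 187425 = 10P ⇒ P = 18742.5, q = 41137.5.

41137.50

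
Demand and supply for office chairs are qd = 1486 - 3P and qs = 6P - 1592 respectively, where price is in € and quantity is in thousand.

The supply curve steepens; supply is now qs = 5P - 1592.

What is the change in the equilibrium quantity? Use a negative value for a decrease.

-128.25

Initially, 1486 - 3P = 6P - 1592, so 3078 = 9P and P = 342, q = 460.
With the change applied: demand qd = 1486 - 3P, supply qs = 5P - 1592.
New equilibrium: 1486 - 3P = 5P - 1592 ⇒ 3078 = 8P ⇒ P = 384.75, q = 331.75.
Δq = 331.75 − 460 = -128.25.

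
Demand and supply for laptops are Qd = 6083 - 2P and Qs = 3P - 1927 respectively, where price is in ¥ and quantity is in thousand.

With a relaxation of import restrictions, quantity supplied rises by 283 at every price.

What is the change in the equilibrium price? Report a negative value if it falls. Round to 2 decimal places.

-56.60

Initially, 6083 - 2P = 3P - 1927, so 8010 = 5P and P = 1602, Q = 2879.
After the shift, demand is Qd = 6083 - 2P and supply is Qs = 3P - 1644.
Equate the new curves: 6083 - 2P = 3P - 1644, giving 7727 = 5P, P = 1545.4, Q = 2992.2.
ΔP = 1545.4 − 1602 = -56.60.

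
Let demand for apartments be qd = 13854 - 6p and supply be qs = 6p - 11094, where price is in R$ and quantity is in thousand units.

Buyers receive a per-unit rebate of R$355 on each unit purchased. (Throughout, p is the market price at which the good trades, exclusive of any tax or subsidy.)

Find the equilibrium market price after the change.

2256.5

Initially, 13854 - 6p = 6p - 11094, so 24948 = 12p and p = 2079, q = 1380.
Since buyers' out-of-pocket price is the market price minus the rebate, the effective demand curve becomes qd = 15984 - 6p.
Equate the new curves: 15984 - 6p = 6p - 11094, giving 27078 = 12p, p = 2256.5, q = 2445.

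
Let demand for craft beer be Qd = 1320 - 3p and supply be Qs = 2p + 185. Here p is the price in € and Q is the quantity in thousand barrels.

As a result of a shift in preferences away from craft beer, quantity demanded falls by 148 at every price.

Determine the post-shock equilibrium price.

Original equilibrium: 1320 - 3p = 2p + 185 gives 1135 = 5p, so p = 227 and Q = 639.
The shock moves the curves to Qd = 1172 - 3p and Qs = 2p + 185.
New equilibrium: 1172 - 3p = 2p + 185 ⇒ 987 = 5p ⇒ p = 197.4, Q = 579.8.

197.4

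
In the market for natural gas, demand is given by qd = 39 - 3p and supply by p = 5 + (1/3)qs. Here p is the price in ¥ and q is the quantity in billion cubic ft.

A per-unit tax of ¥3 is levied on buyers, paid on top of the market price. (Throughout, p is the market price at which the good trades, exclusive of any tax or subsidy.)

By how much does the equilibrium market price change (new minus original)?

Original equilibrium: 39 - 3p = 3p - 15 gives 54 = 6p, so p = 9 and q = 12.
Since buyers pay the price plus the tax, the effective demand curve becomes qd = 30 - 3p.
Equate the new curves: 30 - 3p = 3p - 15, giving 45 = 6p, p = 7.5, q = 7.5.
Δp = 7.5 − 9 = -1.5.

-1.5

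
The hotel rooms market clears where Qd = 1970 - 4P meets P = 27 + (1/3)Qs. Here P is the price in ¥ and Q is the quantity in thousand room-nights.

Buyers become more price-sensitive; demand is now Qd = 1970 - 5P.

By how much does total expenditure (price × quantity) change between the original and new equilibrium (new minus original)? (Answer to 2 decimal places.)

-57395.95

Original equilibrium: 1970 - 4P = 3P - 81 gives 2051 = 7P, so P = 293 and Q = 798.
With the change applied: demand Qd = 1970 - 5P, supply Qs = 3P - 81.
Equate the new curves: 1970 - 5P = 3P - 81, giving 2051 = 8P, P = 256.375, Q = 688.125.
Expenditure moves from 293×798 = 233814 to 256.375×688.125 = 176418.046875; change = -57395.95.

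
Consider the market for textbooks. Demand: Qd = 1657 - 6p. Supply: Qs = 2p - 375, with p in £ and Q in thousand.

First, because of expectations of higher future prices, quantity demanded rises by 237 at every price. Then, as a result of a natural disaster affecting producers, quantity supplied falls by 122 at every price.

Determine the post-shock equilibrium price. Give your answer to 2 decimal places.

Solve the original market: 1657 - 6p = 2p - 375, hence p = 254 and Q = 133.
After the shift, demand is Qd = 1894 - 6p and supply is Qs = 2p - 497.
Setting them equal: 1894 - 6p = 2p - 497 → 2391 = 8p, so p = 298.875 and Q = 100.75.

298.88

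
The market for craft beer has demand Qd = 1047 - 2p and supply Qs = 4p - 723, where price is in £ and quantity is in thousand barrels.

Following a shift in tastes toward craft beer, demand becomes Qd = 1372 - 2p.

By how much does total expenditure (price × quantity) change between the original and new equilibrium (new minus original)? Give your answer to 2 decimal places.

+100406.94

Original equilibrium: 1047 - 2p = 4p - 723 gives 1770 = 6p, so p = 295 and Q = 457.
After the shift, demand is Qd = 1372 - 2p and supply is Qs = 4p - 723.
Clearing the new market: 1372 - 2p = 4p - 723, so p = 2095/6 ≈ 349.1667 and Q = 2021/3 ≈ 673.6667.
Expenditure moves from 295×457 = 134815 to 349.1667×673.6667 = 235221.9444; change = +100406.94.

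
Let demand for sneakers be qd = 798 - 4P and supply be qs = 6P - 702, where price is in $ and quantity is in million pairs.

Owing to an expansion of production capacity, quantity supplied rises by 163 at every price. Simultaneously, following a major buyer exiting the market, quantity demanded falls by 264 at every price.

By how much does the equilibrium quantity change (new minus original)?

-93.2

Initially, 798 - 4P = 6P - 702, so 1500 = 10P and P = 150, q = 198.
The new curves are qd = 534 - 4P (demand) and qs = 6P - 539 (supply).
Clearing the new market: 534 - 4P = 6P - 539, so P = 107.3 and q = 104.8.
Δq = 104.8 − 198 = -93.2.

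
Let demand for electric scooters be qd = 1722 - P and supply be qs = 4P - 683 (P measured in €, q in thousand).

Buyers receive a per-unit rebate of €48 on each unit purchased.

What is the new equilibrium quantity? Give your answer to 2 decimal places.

Before the shock: 1722 - P = 4P - 683 ⇒ 2405 = 5P ⇒ P = 481, q = 1241.
Since buyers' out-of-pocket price is the market price minus the rebate, the effective demand curve becomes qd = 1770 - P.
New equilibrium: 1770 - P = 4P - 683 ⇒ 2453 = 5P ⇒ P = 490.6, q = 1279.4.

1279.40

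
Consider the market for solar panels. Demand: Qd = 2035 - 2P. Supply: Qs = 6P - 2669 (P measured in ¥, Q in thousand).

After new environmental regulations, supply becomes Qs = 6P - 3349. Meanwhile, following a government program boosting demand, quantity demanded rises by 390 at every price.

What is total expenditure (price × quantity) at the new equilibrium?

Before the shock: 2035 - 2P = 6P - 2669 ⇒ 4704 = 8P ⇒ P = 588, Q = 859.
After the shift, demand is Qd = 2425 - 2P and supply is Qs = 6P - 3349.
Clearing the new market: 2425 - 2P = 6P - 3349, so P = 721.75 and Q = 981.5.
New expenditure = 721.75 × 981.5 = 708397.625.

708397.625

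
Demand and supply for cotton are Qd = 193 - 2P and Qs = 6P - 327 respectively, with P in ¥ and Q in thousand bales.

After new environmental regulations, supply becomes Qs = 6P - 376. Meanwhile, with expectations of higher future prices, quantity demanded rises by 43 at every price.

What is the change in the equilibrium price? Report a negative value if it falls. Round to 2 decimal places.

Before the shock: 193 - 2P = 6P - 327 ⇒ 520 = 8P ⇒ P = 65, Q = 63.
After the shift, demand is Qd = 236 - 2P and supply is Qs = 6P - 376.
Setting them equal: 236 - 2P = 6P - 376 → 612 = 8P, so P = 76.5 and Q = 83.
ΔP = 76.5 − 65 = +11.50.

+11.50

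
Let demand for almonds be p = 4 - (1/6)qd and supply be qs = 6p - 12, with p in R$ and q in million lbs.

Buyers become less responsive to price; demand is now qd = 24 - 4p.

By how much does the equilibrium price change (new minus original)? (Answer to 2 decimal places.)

Before the shock: 24 - 6p = 6p - 12 ⇒ 36 = 12p ⇒ p = 3, q = 6.
After the shift, demand is qd = 24 - 4p and supply is qs = 6p - 12.
Equate the new curves: 24 - 4p = 6p - 12, giving 36 = 10p, p = 3.6, q = 9.6.
Δp = 3.6 − 3 = +0.60.

+0.60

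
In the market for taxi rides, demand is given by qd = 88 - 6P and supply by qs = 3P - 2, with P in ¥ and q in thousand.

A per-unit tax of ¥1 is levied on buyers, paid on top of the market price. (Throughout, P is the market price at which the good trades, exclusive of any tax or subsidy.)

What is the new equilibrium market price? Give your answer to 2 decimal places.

9.33

Original equilibrium: 88 - 6P = 3P - 2 gives 90 = 9P, so P = 10 and q = 28.
Since buyers pay the price plus the tax, the effective demand curve becomes qd = 82 - 6P.
Equate the new curves: 82 - 6P = 3P - 2, giving 84 = 9P, P = 28/3 ≈ 9.3333, q = 26.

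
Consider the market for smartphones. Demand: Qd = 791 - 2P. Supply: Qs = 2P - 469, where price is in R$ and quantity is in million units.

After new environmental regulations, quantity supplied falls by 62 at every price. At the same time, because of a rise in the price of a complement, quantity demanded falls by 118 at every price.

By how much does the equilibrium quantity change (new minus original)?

Solve the original market: 791 - 2P = 2P - 469, hence P = 315 and Q = 161.
The new curves are Qd = 673 - 2P (demand) and Qs = 2P - 531 (supply).
Clearing the new market: 673 - 2P = 2P - 531, so P = 301 and Q = 71.
ΔQ = 71 − 161 = -90.

-90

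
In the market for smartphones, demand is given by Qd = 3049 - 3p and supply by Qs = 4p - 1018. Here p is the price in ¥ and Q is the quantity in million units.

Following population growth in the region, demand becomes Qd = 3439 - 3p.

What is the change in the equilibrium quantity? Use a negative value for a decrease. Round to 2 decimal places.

Original equilibrium: 3049 - 3p = 4p - 1018 gives 4067 = 7p, so p = 581 and Q = 1306.
The new curves are Qd = 3439 - 3p (demand) and Qs = 4p - 1018 (supply).
New equilibrium: 3439 - 3p = 4p - 1018 ⇒ 4457 = 7p ⇒ p = 4457/7 ≈ 636.7143, Q = 10702/7 ≈ 1528.8571.
ΔQ = 1528.8571 − 1306 = +222.86.

+222.86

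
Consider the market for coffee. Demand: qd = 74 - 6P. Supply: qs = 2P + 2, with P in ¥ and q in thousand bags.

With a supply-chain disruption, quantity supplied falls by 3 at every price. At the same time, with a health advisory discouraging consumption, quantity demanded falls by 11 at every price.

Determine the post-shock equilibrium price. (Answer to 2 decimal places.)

8.00

Solve the original market: 74 - 6P = 2P + 2, hence P = 9 and q = 20.
The shock moves the curves to qd = 63 - 6P and qs = 2P - 1.
Setting them equal: 63 - 6P = 2P - 1 → 64 = 8P, so P = 8 and q = 15.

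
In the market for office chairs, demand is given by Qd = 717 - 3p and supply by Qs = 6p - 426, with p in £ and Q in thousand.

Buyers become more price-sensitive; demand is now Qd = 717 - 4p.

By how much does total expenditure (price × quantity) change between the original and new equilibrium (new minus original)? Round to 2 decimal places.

-12976.86

Initially, 717 - 3p = 6p - 426, so 1143 = 9p and p = 127, Q = 336.
The shock moves the curves to Qd = 717 - 4p and Qs = 6p - 426.
New equilibrium: 717 - 4p = 6p - 426 ⇒ 1143 = 10p ⇒ p = 114.3, Q = 259.8.
Expenditure moves from 127×336 = 42672 to 114.3×259.8 = 29695.14; change = -12976.86.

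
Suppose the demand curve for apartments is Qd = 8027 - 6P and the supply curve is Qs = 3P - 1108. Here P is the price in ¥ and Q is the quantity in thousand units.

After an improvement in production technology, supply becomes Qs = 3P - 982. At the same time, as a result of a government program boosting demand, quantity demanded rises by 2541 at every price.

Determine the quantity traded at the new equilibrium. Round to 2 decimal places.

2868.00

Initially, 8027 - 6P = 3P - 1108, so 9135 = 9P and P = 1015, Q = 1937.
The new curves are Qd = 10568 - 6P (demand) and Qs = 3P - 982 (supply).
Setting them equal: 10568 - 6P = 3P - 982 → 11550 = 9P, so P = 3850/3 ≈ 1283.3333 and Q = 2868.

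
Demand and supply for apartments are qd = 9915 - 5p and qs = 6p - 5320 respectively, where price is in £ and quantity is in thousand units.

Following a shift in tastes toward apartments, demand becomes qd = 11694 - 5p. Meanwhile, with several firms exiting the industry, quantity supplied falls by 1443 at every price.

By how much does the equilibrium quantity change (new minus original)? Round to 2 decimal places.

Original equilibrium: 9915 - 5p = 6p - 5320 gives 15235 = 11p, so p = 1385 and q = 2990.
The shock moves the curves to qd = 11694 - 5p and qs = 6p - 6763.
New equilibrium: 11694 - 5p = 6p - 6763 ⇒ 18457 = 11p ⇒ p = 18457/11 ≈ 1677.9091, q = 36349/11 ≈ 3304.4545.
Δq = 3304.4545 − 2990 = +314.45.

+314.45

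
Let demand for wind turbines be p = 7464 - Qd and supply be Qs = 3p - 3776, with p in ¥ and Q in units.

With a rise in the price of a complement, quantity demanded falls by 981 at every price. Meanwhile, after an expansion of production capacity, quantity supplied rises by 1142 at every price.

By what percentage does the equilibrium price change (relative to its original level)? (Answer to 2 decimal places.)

-18.89

Before the shock: 7464 - p = 3p - 3776 ⇒ 11240 = 4p ⇒ p = 2810, Q = 4654.
With the change applied: demand Qd = 6483 - p, supply Qs = 3p - 2634.
Setting them equal: 6483 - p = 3p - 2634 → 9117 = 4p, so p = 2279.25 and Q = 4203.75.
%Δp = (2279.25 − 2810) / 2810 × 100 = -18.89%.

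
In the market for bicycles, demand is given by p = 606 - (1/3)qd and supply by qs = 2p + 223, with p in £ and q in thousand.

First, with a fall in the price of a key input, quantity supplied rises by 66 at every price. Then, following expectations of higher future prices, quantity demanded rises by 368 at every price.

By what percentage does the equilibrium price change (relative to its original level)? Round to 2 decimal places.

+18.93

Solve the original market: 1818 - 3p = 2p + 223, hence p = 319 and q = 861.
The shock moves the curves to qd = 2186 - 3p and qs = 2p + 289.
Equate the new curves: 2186 - 3p = 2p + 289, giving 1897 = 5p, p = 379.4, q = 1047.8.
%Δp = (379.4 − 319) / 319 × 100 = +18.93%.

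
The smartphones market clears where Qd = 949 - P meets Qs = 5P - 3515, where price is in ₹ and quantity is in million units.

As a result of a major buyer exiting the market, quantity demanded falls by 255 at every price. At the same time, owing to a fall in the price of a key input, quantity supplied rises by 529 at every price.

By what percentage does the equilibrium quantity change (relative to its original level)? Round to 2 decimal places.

-60.65

Initially, 949 - P = 5P - 3515, so 4464 = 6P and P = 744, Q = 205.
The shock moves the curves to Qd = 694 - P and Qs = 5P - 2986.
New equilibrium: 694 - P = 5P - 2986 ⇒ 3680 = 6P ⇒ P = 1840/3 ≈ 613.3333, Q = 242/3 ≈ 80.6667.
%ΔQ = (80.6667 − 205) / 205 × 100 = -60.65%.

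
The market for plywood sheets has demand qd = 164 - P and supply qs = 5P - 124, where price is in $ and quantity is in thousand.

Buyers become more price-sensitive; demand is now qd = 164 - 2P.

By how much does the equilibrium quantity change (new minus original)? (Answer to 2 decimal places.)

Before the shock: 164 - P = 5P - 124 ⇒ 288 = 6P ⇒ P = 48, q = 116.
The new curves are qd = 164 - 2P (demand) and qs = 5P - 124 (supply).
Setting them equal: 164 - 2P = 5P - 124 → 288 = 7P, so P = 288/7 ≈ 41.1429 and q = 572/7 ≈ 81.7143.
Δq = 81.7143 − 116 = -34.29.

-34.29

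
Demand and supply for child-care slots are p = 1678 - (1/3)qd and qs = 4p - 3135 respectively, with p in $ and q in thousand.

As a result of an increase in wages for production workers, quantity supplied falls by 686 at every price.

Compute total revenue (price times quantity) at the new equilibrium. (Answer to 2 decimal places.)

1567335.00

Solve the original market: 5034 - 3p = 4p - 3135, hence p = 1167 and q = 1533.
The new curves are qd = 5034 - 3p (demand) and qs = 4p - 3821 (supply).
Clearing the new market: 5034 - 3p = 4p - 3821, so p = 1265 and q = 1239.
New expenditure = 1265 × 1239 = 1567335.00.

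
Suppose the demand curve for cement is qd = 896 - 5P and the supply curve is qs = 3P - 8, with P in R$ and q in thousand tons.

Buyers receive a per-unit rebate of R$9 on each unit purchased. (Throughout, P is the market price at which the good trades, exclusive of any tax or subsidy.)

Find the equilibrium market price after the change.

118.625

Initially, 896 - 5P = 3P - 8, so 904 = 8P and P = 113, q = 331.
Since buyers' out-of-pocket price is the market price minus the rebate, the effective demand curve becomes qd = 941 - 5P.
Setting them equal: 941 - 5P = 3P - 8 → 949 = 8P, so P = 118.625 and q = 347.875.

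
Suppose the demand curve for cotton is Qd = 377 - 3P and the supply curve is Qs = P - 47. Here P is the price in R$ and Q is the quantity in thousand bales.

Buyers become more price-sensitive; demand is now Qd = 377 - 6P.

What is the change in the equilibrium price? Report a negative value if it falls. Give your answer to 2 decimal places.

Original equilibrium: 377 - 3P = P - 47 gives 424 = 4P, so P = 106 and Q = 59.
After the shift, demand is Qd = 377 - 6P and supply is Qs = P - 47.
New equilibrium: 377 - 6P = P - 47 ⇒ 424 = 7P ⇒ P = 424/7 ≈ 60.5714, Q = 95/7 ≈ 13.5714.
ΔP = 60.5714 − 106 = -45.43.

-45.43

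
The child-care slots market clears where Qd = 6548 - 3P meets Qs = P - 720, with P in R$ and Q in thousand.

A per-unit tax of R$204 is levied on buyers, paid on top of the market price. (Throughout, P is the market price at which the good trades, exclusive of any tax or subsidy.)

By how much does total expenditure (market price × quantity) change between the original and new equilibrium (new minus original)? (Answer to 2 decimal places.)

-422433.00

Original equilibrium: 6548 - 3P = P - 720 gives 7268 = 4P, so P = 1817 and Q = 1097.
Since buyers pay the price plus the tax, the effective demand curve becomes Qd = 5936 - 3P.
Clearing the new market: 5936 - 3P = P - 720, so P = 1664 and Q = 944.
Expenditure moves from 1817×1097 = 1993249 to 1664×944 = 1570816; change = -422433.00.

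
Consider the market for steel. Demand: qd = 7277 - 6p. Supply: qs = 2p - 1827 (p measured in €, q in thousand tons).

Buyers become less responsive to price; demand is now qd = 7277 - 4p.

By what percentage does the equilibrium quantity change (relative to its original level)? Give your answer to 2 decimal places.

+168.97

Original equilibrium: 7277 - 6p = 2p - 1827 gives 9104 = 8p, so p = 1138 and q = 449.
After the shift, demand is qd = 7277 - 4p and supply is qs = 2p - 1827.
Setting them equal: 7277 - 4p = 2p - 1827 → 9104 = 6p, so p = 4552/3 ≈ 1517.3333 and q = 3623/3 ≈ 1207.6667.
%Δq = (1207.6667 − 449) / 449 × 100 = +168.97%.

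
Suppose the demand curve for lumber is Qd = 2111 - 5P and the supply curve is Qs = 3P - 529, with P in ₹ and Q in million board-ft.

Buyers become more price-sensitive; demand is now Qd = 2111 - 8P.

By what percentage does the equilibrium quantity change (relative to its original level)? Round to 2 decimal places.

-58.57

Solve the original market: 2111 - 5P = 3P - 529, hence P = 330 and Q = 461.
After the shift, demand is Qd = 2111 - 8P and supply is Qs = 3P - 529.
Setting them equal: 2111 - 8P = 3P - 529 → 2640 = 11P, so P = 240 and Q = 191.
%ΔQ = (191 − 461) / 461 × 100 = -58.57%.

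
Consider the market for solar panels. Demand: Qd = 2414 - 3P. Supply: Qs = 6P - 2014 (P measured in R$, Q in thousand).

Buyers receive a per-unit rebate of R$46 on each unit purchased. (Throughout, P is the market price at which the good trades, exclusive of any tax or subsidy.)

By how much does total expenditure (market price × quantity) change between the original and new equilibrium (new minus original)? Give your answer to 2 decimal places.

Solve the original market: 2414 - 3P = 6P - 2014, hence P = 492 and Q = 938.
Since buyers' out-of-pocket price is the market price minus the rebate, the effective demand curve becomes Qd = 2552 - 3P.
Clearing the new market: 2552 - 3P = 6P - 2014, so P = 1522/3 ≈ 507.3333 and Q = 1030.
Expenditure moves from 492×938 = 461496 to 507.3333×1030 = 522553.3333; change = +61057.33.

+61057.33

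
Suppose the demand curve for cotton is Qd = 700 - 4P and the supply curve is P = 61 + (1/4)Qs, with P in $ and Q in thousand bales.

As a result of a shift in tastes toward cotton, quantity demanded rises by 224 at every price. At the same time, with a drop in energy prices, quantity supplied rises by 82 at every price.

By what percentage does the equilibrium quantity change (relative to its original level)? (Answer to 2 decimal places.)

Original equilibrium: 700 - 4P = 4P - 244 gives 944 = 8P, so P = 118 and Q = 228.
With the change applied: demand Qd = 924 - 4P, supply Qs = 4P - 162.
Equate the new curves: 924 - 4P = 4P - 162, giving 1086 = 8P, P = 135.75, Q = 381.
%ΔQ = (381 − 228) / 228 × 100 = +67.11%.

+67.11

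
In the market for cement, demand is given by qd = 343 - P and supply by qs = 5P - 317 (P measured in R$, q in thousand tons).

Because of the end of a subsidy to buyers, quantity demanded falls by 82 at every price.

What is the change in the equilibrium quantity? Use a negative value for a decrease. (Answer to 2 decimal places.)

Solve the original market: 343 - P = 5P - 317, hence P = 110 and q = 233.
The shock moves the curves to qd = 261 - P and qs = 5P - 317.
New equilibrium: 261 - P = 5P - 317 ⇒ 578 = 6P ⇒ P = 289/3 ≈ 96.3333, q = 494/3 ≈ 164.6667.
Δq = 164.6667 − 233 = -68.33.

-68.33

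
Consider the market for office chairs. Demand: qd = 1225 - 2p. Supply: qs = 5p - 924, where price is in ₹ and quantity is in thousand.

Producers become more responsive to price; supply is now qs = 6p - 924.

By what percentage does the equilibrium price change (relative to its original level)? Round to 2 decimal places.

Initially, 1225 - 2p = 5p - 924, so 2149 = 7p and p = 307, q = 611.
The new curves are qd = 1225 - 2p (demand) and qs = 6p - 924 (supply).
New equilibrium: 1225 - 2p = 6p - 924 ⇒ 2149 = 8p ⇒ p = 268.625, q = 687.75.
%Δp = (268.625 − 307) / 307 × 100 = -12.50%.

-12.50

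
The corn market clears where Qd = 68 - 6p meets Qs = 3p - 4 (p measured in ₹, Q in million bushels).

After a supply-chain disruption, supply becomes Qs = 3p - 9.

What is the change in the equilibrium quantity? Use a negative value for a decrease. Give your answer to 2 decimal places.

-3.33

Solve the original market: 68 - 6p = 3p - 4, hence p = 8 and Q = 20.
The new curves are Qd = 68 - 6p (demand) and Qs = 3p - 9 (supply).
Equate the new curves: 68 - 6p = 3p - 9, giving 77 = 9p, p = 77/9 ≈ 8.5556, Q = 50/3 ≈ 16.6667.
ΔQ = 16.6667 − 20 = -3.33.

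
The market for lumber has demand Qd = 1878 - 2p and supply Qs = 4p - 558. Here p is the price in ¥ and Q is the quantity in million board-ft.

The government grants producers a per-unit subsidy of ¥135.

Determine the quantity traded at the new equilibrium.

1246

Initially, 1878 - 2p = 4p - 558, so 2436 = 6p and p = 406, Q = 1066.
Since sellers receive the price plus the subsidy, the effective supply curve becomes Qs = 4p - 18.
Setting them equal: 1878 - 2p = 4p - 18 → 1896 = 6p, so p = 316 and Q = 1246.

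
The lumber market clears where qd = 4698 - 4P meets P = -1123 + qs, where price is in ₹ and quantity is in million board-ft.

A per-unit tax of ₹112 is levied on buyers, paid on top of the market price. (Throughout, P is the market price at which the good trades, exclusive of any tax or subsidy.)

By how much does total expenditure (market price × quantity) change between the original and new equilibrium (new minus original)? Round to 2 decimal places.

Original equilibrium: 4698 - 4P = P + 1123 gives 3575 = 5P, so P = 715 and q = 1838.
Since buyers pay the price plus the tax, the effective demand curve becomes qd = 4250 - 4P.
Equate the new curves: 4250 - 4P = P + 1123, giving 3127 = 5P, P = 625.4, q = 1748.4.
Expenditure moves from 715×1838 = 1314170 to 625.4×1748.4 = 1093449.36; change = -220720.64.

-220720.64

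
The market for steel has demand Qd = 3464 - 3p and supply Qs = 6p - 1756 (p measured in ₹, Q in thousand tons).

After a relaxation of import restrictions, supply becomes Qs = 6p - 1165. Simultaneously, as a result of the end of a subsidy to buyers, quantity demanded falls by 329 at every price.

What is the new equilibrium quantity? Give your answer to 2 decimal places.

Solve the original market: 3464 - 3p = 6p - 1756, hence p = 580 and Q = 1724.
With the change applied: demand Qd = 3135 - 3p, supply Qs = 6p - 1165.
Clearing the new market: 3135 - 3p = 6p - 1165, so p = 4300/9 ≈ 477.7778 and Q = 5105/3 ≈ 1701.6667.

1701.67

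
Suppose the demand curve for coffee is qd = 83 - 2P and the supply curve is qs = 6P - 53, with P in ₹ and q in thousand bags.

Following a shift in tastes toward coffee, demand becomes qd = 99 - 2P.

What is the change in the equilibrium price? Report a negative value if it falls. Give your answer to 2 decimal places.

Before the shock: 83 - 2P = 6P - 53 ⇒ 136 = 8P ⇒ P = 17, q = 49.
With the change applied: demand qd = 99 - 2P, supply qs = 6P - 53.
Setting them equal: 99 - 2P = 6P - 53 → 152 = 8P, so P = 19 and q = 61.
ΔP = 19 − 17 = +2.00.

+2.00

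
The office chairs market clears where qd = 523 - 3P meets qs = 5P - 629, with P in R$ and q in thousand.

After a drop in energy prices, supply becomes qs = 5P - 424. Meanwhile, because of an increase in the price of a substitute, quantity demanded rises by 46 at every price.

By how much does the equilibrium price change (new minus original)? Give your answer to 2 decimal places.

-19.88

Initially, 523 - 3P = 5P - 629, so 1152 = 8P and P = 144, q = 91.
The shock moves the curves to qd = 569 - 3P and qs = 5P - 424.
Setting them equal: 569 - 3P = 5P - 424 → 993 = 8P, so P = 124.125 and q = 196.625.
ΔP = 124.125 − 144 = -19.88.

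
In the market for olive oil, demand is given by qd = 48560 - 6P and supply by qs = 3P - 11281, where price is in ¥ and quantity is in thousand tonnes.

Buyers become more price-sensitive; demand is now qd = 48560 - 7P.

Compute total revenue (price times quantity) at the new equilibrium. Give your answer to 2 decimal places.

39921726.33

Solve the original market: 48560 - 6P = 3P - 11281, hence P = 6649 and q = 8666.
After the shift, demand is qd = 48560 - 7P and supply is qs = 3P - 11281.
New equilibrium: 48560 - 7P = 3P - 11281 ⇒ 59841 = 10P ⇒ P = 5984.1, q = 6671.3.
New expenditure = 5984.1 × 6671.3 = 39921726.33.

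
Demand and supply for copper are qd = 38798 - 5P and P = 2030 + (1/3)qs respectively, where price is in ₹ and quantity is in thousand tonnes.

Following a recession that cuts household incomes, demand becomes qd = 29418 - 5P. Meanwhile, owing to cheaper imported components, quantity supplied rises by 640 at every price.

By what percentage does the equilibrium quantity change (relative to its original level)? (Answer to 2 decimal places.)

Before the shock: 38798 - 5P = 3P - 6090 ⇒ 44888 = 8P ⇒ P = 5611, q = 10743.
After the shift, demand is qd = 29418 - 5P and supply is qs = 3P - 5450.
Setting them equal: 29418 - 5P = 3P - 5450 → 34868 = 8P, so P = 4358.5 and q = 7625.5.
%Δq = (7625.5 − 10743) / 10743 × 100 = -29.02%.

-29.02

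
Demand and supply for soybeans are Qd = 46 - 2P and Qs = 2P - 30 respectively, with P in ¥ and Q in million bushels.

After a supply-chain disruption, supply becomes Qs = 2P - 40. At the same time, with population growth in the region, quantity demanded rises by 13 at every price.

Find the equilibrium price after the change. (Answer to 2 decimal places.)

24.75

Before the shock: 46 - 2P = 2P - 30 ⇒ 76 = 4P ⇒ P = 19, Q = 8.
With the change applied: demand Qd = 59 - 2P, supply Qs = 2P - 40.
New equilibrium: 59 - 2P = 2P - 40 ⇒ 99 = 4P ⇒ P = 24.75, Q = 9.5.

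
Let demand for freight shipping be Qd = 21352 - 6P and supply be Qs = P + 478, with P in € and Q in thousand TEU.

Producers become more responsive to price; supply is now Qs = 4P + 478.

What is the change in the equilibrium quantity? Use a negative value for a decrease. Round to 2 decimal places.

+5367.60

Before the shock: 21352 - 6P = P + 478 ⇒ 20874 = 7P ⇒ P = 2982, Q = 3460.
The shock moves the curves to Qd = 21352 - 6P and Qs = 4P + 478.
Setting them equal: 21352 - 6P = 4P + 478 → 20874 = 10P, so P = 2087.4 and Q = 8827.6.
ΔQ = 8827.6 − 3460 = +5367.60.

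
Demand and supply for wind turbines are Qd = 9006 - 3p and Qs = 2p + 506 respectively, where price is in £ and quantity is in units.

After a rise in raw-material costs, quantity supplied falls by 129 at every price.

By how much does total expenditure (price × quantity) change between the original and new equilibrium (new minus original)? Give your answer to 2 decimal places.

-32802.12

Initially, 9006 - 3p = 2p + 506, so 8500 = 5p and p = 1700, Q = 3906.
The shock moves the curves to Qd = 9006 - 3p and Qs = 2p + 377.
Setting them equal: 9006 - 3p = 2p + 377 → 8629 = 5p, so p = 1725.8 and Q = 3828.6.
Expenditure moves from 1700×3906 = 6640200 to 1725.8×3828.6 = 6607397.88; change = -32802.12.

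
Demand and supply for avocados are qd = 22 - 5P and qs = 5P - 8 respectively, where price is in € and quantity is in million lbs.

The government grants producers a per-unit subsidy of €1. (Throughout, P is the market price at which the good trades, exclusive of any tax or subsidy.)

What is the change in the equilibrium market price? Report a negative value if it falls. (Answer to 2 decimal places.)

Before the shock: 22 - 5P = 5P - 8 ⇒ 30 = 10P ⇒ P = 3, q = 7.
Since sellers receive the price plus the subsidy, the effective supply curve becomes qs = 5P - 3.
Clearing the new market: 22 - 5P = 5P - 3, so P = 2.5 and q = 9.5.
ΔP = 2.5 − 3 = -0.50.

-0.50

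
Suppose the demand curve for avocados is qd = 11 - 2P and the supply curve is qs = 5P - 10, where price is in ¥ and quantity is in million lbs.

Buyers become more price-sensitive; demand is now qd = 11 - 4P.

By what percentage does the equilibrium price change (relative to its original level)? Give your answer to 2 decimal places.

-22.22

Original equilibrium: 11 - 2P = 5P - 10 gives 21 = 7P, so P = 3 and q = 5.
The shock moves the curves to qd = 11 - 4P and qs = 5P - 10.
Clearing the new market: 11 - 4P = 5P - 10, so P = 7/3 ≈ 2.3333 and q = 5/3 ≈ 1.6667.
%ΔP = (2.3333 − 3) / 3 × 100 = -22.22%.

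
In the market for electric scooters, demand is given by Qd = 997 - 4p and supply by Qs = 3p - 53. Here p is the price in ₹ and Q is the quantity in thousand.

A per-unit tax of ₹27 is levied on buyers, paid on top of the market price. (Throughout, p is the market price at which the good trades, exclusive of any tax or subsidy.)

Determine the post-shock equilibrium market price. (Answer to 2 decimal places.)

Before the shock: 997 - 4p = 3p - 53 ⇒ 1050 = 7p ⇒ p = 150, Q = 397.
Since buyers pay the price plus the tax, the effective demand curve becomes Qd = 889 - 4p.
Equate the new curves: 889 - 4p = 3p - 53, giving 942 = 7p, p = 942/7 ≈ 134.5714, Q = 2455/7 ≈ 350.7143.

134.57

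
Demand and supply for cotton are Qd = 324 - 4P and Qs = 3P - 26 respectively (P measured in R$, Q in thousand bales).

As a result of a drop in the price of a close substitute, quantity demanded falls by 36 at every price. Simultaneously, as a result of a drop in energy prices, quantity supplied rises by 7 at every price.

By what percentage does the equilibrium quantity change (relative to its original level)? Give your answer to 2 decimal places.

Original equilibrium: 324 - 4P = 3P - 26 gives 350 = 7P, so P = 50 and Q = 124.
With the change applied: demand Qd = 288 - 4P, supply Qs = 3P - 19.
Clearing the new market: 288 - 4P = 3P - 19, so P = 307/7 ≈ 43.8571 and Q = 788/7 ≈ 112.5714.
%ΔQ = (112.5714 − 124) / 124 × 100 = -9.22%.

-9.22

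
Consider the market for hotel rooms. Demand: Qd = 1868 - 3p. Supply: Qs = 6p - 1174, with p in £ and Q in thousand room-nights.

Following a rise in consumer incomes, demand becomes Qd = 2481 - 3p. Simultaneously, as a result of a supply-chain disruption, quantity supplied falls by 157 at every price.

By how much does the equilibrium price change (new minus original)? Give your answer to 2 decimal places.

+85.56

Original equilibrium: 1868 - 3p = 6p - 1174 gives 3042 = 9p, so p = 338 and Q = 854.
With the change applied: demand Qd = 2481 - 3p, supply Qs = 6p - 1331.
Clearing the new market: 2481 - 3p = 6p - 1331, so p = 3812/9 ≈ 423.5556 and Q = 3631/3 ≈ 1210.3333.
Δp = 423.5556 − 338 = +85.56.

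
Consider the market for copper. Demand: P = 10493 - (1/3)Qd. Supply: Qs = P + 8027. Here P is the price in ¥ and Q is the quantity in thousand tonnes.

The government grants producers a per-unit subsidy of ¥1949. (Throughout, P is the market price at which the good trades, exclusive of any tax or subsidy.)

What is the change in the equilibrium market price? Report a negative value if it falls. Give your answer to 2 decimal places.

Initially, 31479 - 3P = P + 8027, so 23452 = 4P and P = 5863, Q = 13890.
Since sellers receive the price plus the subsidy, the effective supply curve becomes Qs = P + 9976.
Setting them equal: 31479 - 3P = P + 9976 → 21503 = 4P, so P = 5375.75 and Q = 15351.75.
ΔP = 5375.75 − 5863 = -487.25.

-487.25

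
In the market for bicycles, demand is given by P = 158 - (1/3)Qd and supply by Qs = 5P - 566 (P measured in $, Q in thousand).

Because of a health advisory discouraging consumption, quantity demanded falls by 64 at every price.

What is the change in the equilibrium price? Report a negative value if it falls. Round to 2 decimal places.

Before the shock: 474 - 3P = 5P - 566 ⇒ 1040 = 8P ⇒ P = 130, Q = 84.
The new curves are Qd = 410 - 3P (demand) and Qs = 5P - 566 (supply).
Setting them equal: 410 - 3P = 5P - 566 → 976 = 8P, so P = 122 and Q = 44.
ΔP = 122 − 130 = -8.00.

-8.00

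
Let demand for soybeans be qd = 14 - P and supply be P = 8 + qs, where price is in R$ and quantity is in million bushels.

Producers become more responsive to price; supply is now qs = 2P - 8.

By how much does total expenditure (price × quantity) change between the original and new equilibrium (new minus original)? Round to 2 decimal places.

Initially, 14 - P = P - 8, so 22 = 2P and P = 11, q = 3.
With the change applied: demand qd = 14 - P, supply qs = 2P - 8.
New equilibrium: 14 - P = 2P - 8 ⇒ 22 = 3P ⇒ P = 22/3 ≈ 7.3333, q = 20/3 ≈ 6.6667.
Expenditure moves from 11×3 = 33 to 7.3333×6.6667 = 48.8889; change = +15.89.

+15.89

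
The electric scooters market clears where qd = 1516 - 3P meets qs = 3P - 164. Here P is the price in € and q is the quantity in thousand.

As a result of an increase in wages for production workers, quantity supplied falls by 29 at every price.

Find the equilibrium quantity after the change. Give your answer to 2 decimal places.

661.50

Initially, 1516 - 3P = 3P - 164, so 1680 = 6P and P = 280, q = 676.
The new curves are qd = 1516 - 3P (demand) and qs = 3P - 193 (supply).
Equate the new curves: 1516 - 3P = 3P - 193, giving 1709 = 6P, P = 1709/6 ≈ 284.8333, q = 661.5.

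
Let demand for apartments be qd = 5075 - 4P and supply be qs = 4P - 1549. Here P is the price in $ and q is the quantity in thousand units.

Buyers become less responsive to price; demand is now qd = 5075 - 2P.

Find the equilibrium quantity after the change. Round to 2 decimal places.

Before the shock: 5075 - 4P = 4P - 1549 ⇒ 6624 = 8P ⇒ P = 828, q = 1763.
With the change applied: demand qd = 5075 - 2P, supply qs = 4P - 1549.
New equilibrium: 5075 - 2P = 4P - 1549 ⇒ 6624 = 6P ⇒ P = 1104, q = 2867.

2867.00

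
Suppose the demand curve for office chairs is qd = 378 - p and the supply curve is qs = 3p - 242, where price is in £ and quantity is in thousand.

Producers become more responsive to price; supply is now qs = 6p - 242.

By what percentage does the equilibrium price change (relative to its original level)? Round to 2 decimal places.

Solve the original market: 378 - p = 3p - 242, hence p = 155 and q = 223.
The new curves are qd = 378 - p (demand) and qs = 6p - 242 (supply).
Equate the new curves: 378 - p = 6p - 242, giving 620 = 7p, p = 620/7 ≈ 88.5714, q = 2026/7 ≈ 289.4286.
%Δp = (88.5714 − 155) / 155 × 100 = -42.86%.

-42.86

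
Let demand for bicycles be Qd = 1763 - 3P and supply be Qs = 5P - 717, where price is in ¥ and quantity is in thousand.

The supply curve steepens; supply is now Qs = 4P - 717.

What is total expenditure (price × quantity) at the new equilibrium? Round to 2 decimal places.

Original equilibrium: 1763 - 3P = 5P - 717 gives 2480 = 8P, so P = 310 and Q = 833.
With the change applied: demand Qd = 1763 - 3P, supply Qs = 4P - 717.
Clearing the new market: 1763 - 3P = 4P - 717, so P = 2480/7 ≈ 354.2857 and Q = 4901/7 ≈ 700.1429.
New expenditure = 354.2857 × 700.1429 = 248050.61.

248050.61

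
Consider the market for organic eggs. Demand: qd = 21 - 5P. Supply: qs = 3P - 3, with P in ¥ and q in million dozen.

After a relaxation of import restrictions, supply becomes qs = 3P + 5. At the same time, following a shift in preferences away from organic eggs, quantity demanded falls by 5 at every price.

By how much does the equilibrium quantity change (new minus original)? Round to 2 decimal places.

Before the shock: 21 - 5P = 3P - 3 ⇒ 24 = 8P ⇒ P = 3, q = 6.
With the change applied: demand qd = 16 - 5P, supply qs = 3P + 5.
New equilibrium: 16 - 5P = 3P + 5 ⇒ 11 = 8P ⇒ P = 1.375, q = 9.125.
Δq = 9.125 − 6 = +3.13.

+3.13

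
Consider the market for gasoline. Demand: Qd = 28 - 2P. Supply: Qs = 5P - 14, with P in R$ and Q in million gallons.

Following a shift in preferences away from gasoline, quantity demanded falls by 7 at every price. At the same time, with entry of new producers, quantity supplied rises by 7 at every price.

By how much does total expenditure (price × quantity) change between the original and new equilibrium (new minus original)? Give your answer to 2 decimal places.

-44.00

Before the shock: 28 - 2P = 5P - 14 ⇒ 42 = 7P ⇒ P = 6, Q = 16.
The shock moves the curves to Qd = 21 - 2P and Qs = 5P - 7.
Equate the new curves: 21 - 2P = 5P - 7, giving 28 = 7P, P = 4, Q = 13.
Expenditure moves from 6×16 = 96 to 4×13 = 52; change = -44.00.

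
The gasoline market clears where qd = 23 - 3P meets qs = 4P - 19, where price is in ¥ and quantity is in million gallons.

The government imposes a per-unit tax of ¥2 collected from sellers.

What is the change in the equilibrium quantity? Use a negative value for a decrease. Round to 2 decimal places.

Solve the original market: 23 - 3P = 4P - 19, hence P = 6 and q = 5.
Since sellers keep the price net of the tax, the effective supply curve becomes qs = 4P - 27.
Setting them equal: 23 - 3P = 4P - 27 → 50 = 7P, so P = 50/7 ≈ 7.1429 and q = 11/7 ≈ 1.5714.
Δq = 1.5714 − 5 = -3.43.

-3.43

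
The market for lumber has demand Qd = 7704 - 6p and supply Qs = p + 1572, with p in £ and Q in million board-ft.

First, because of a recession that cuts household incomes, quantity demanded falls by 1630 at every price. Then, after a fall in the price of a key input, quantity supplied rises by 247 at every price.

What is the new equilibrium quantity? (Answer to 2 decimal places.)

Before the shock: 7704 - 6p = p + 1572 ⇒ 6132 = 7p ⇒ p = 876, Q = 2448.
After the shift, demand is Qd = 6074 - 6p and supply is Qs = p + 1819.
Clearing the new market: 6074 - 6p = p + 1819, so p = 4255/7 ≈ 607.8571 and Q = 16988/7 ≈ 2426.8571.

2426.86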